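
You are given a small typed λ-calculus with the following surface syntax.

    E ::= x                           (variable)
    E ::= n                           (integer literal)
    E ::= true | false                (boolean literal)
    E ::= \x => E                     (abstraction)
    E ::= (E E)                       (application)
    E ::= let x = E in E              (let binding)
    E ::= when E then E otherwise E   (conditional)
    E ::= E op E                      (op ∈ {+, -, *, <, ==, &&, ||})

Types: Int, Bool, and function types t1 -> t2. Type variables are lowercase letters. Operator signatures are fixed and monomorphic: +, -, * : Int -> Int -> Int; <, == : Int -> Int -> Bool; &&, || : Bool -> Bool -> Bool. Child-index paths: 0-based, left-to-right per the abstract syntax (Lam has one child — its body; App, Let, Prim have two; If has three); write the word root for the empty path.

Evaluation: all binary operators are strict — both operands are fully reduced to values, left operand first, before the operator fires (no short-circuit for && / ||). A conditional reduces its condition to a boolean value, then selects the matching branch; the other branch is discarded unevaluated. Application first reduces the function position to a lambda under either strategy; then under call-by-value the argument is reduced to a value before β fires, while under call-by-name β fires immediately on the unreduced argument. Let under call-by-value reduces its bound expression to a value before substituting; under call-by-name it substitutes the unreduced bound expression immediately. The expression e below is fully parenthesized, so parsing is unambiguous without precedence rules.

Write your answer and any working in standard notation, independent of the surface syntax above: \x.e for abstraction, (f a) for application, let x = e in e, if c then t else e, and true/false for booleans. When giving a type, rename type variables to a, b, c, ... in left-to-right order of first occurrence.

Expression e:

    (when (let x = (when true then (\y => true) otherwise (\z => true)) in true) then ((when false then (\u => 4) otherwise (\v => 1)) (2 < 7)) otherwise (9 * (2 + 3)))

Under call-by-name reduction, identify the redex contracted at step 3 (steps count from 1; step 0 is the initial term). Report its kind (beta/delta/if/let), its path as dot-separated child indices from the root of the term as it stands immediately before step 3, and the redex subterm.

Trace:
step 0: (if (let x = (if true then (\y.true) else (\z.true)) in true) then ((if false then (\u.4) else (\v.1)) (2 < 7)) else (9 * (2 + 3)))
step 1: [let@0] (if true then ((if false then (\u.4) else (\v.1)) (2 < 7)) else (9 * (2 + 3)))
step 2: [if@root] ((if false then (\u.4) else (\v.1)) (2 < 7))
step 3: [if@0] ((\v.1) (2 < 7))

Answer: if at 0 : (if false then (\u.4) else (\v.1))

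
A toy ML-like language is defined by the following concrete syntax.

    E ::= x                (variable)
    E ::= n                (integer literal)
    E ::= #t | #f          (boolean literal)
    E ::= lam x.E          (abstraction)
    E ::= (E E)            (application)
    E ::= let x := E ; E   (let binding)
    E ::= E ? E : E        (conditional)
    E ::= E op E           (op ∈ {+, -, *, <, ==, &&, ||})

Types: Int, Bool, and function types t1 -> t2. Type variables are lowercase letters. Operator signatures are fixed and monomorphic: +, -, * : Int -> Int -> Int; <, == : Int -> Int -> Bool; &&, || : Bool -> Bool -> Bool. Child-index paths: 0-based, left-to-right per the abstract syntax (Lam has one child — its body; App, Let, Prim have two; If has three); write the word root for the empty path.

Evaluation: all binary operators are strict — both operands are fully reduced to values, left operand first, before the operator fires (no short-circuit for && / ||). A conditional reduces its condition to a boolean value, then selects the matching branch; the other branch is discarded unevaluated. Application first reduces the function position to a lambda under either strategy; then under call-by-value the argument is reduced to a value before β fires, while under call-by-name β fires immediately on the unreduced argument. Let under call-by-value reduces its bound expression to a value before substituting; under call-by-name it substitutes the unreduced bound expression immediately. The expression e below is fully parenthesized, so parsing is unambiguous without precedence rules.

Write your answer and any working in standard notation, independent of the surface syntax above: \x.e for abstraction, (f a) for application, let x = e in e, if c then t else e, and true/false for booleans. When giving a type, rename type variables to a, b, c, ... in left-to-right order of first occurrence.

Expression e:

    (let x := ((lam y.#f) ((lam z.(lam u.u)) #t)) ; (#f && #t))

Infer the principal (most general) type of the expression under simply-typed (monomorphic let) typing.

Derivation:
\y._ : a -> Bool
u : c
\u._ : c -> c
\z._ : b -> c -> c
  unify b -> c -> c ~ Bool -> d
  unify b ~ Bool
  unify c -> c ~ d
_ _ : c -> c
  unify a -> Bool ~ (c -> c) -> e
  unify a ~ c -> c
  unify Bool ~ e
_ _ : Bool
let x : Bool
  unify Bool ~ Bool
  unify Bool ~ Bool

Answer: Bool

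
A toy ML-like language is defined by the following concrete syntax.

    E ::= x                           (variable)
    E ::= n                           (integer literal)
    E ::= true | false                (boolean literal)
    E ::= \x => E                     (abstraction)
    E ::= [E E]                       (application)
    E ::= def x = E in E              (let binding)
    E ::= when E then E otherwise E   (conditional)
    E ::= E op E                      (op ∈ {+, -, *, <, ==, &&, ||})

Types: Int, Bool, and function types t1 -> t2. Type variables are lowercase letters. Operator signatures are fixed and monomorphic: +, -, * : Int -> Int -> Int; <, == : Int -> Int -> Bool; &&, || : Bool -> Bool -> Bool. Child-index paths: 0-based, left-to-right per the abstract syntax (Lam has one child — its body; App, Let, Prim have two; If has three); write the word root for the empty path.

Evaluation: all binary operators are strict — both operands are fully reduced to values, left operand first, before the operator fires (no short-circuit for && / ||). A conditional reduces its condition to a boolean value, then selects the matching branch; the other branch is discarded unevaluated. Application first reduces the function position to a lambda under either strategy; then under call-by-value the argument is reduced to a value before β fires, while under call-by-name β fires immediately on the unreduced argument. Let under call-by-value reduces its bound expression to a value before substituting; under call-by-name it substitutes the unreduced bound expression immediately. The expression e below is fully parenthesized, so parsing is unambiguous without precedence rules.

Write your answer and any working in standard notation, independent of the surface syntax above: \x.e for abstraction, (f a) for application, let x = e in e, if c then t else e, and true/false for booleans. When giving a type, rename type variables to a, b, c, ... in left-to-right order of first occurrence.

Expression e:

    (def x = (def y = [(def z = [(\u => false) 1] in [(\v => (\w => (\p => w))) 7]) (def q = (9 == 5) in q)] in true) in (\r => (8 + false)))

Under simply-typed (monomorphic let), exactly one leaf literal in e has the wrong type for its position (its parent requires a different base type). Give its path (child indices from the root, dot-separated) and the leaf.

Answer: 1.0.1 : false

Working:
\u._ : a -> Bool
  unify a -> Bool ~ Int -> b
  unify a ~ Int
  unify Bool ~ b
_ _ : Bool
let z : Bool
w : d
\p._ : e -> d
\w._ : d -> e -> d
\v._ : c -> d -> e -> d
  unify c -> d -> e -> d ~ Int -> f
  unify c ~ Int
  unify d -> e -> d ~ f
_ _ : d -> e -> d
  unify Int ~ Int
  unify Int ~ Int
let q : Bool
q : Bool
  unify d -> e -> d ~ Bool -> g
  unify d ~ Bool
  unify e -> Bool ~ g
_ _ : e -> Bool
let y : e -> Bool
let x : Bool
  unify Int ~ Int
  unify Bool ~ Int
  FAIL: mismatch Bool ~ Int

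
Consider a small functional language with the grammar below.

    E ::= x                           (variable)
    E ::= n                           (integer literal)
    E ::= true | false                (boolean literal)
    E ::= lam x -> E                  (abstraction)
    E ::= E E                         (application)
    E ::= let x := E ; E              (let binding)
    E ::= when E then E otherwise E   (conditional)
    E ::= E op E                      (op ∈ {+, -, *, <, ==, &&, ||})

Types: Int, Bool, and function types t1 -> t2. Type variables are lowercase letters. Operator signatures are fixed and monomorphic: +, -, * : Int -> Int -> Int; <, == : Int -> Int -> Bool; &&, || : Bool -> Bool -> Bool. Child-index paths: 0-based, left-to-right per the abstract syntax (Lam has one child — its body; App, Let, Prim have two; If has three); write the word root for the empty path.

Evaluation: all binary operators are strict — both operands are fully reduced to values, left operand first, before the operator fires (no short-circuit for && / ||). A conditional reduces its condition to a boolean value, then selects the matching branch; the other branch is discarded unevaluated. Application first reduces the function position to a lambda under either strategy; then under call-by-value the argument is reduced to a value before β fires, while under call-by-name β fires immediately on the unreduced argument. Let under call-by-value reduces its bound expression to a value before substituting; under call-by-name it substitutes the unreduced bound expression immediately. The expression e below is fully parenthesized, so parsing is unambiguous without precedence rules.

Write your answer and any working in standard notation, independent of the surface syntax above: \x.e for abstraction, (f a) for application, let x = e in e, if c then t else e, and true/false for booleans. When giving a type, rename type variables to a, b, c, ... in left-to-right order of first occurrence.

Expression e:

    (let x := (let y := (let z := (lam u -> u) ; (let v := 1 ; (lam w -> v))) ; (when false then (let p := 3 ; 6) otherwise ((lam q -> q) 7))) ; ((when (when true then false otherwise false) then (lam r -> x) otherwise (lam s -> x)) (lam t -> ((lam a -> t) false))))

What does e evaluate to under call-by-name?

Answer: 7

Derivation:
step 0: (let x = (let y = (let z = (\u.u) in (let v = 1 in (\w.v))) in (if false then (let p = 3 in 6) else ((\q.q) 7))) in ((if (if true then false else false) then (\r.x) else (\s.x)) (\t.((\a.t) false))))
step 1: [let@root] ((if (if true then false else false) then (\r.(let y = (let z = (\u.u) in (let v = 1 in (\w.v))) in (if false then (let p = 3 in 6) else ((\q.q) 7)))) else (\s.(let y = (let z = (\u.u) in (let v = 1 in (\w.v))) in (if false then (let p = 3 in 6) else ((\q.q) 7))))) (\t.((\a.t) false)))
step 2: [if@0.0] ((if false then (\r.(let y = (let z = (\u.u) in (let v = 1 in (\w.v))) in (if false then (let p = 3 in 6) else ((\q.q) 7)))) else (\s.(let y = (let z = (\u.u) in (let v = 1 in (\w.v))) in (if false then (let p = 3 in 6) else ((\q.q) 7))))) (\t.((\a.t) false)))
step 3: [if@0] ((\s.(let y = (let z = (\u.u) in (let v = 1 in (\w.v))) in (if false then (let p = 3 in 6) else ((\q.q) 7)))) (\t.((\a.t) false)))
step 4: [beta@root] (let y = (let z = (\u.u) in (let v = 1 in (\w.v))) in (if false then (let p = 3 in 6) else ((\q.q) 7)))
step 5: [let@root] (if false then (let p = 3 in 6) else ((\q.q) 7))
step 6: [if@root] ((\q.q) 7)
step 7: [beta@root] 7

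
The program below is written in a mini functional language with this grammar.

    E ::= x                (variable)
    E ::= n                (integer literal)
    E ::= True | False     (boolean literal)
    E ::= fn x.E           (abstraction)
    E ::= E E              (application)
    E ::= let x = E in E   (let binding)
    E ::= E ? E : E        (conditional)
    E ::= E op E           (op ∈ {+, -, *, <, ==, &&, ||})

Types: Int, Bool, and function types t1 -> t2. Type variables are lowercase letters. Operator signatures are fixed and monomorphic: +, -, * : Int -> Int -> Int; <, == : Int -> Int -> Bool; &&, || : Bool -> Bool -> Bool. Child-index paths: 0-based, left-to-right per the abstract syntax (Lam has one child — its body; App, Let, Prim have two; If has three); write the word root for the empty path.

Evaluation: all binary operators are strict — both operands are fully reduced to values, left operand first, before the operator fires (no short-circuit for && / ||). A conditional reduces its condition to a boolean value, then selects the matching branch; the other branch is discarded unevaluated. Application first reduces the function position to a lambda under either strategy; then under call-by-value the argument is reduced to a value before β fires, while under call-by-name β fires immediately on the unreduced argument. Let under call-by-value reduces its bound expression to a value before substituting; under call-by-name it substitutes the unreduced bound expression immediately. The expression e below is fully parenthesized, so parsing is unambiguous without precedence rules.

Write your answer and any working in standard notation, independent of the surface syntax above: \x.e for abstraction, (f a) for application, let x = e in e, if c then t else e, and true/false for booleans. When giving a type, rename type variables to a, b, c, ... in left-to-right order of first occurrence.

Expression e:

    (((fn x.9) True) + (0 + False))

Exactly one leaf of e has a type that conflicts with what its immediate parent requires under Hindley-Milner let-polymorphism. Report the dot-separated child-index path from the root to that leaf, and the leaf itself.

Answer: 1.1 : false

Trace:
\x._ : a -> Int
  unify a -> Int ~ Bool -> b
  unify a ~ Bool
  unify Int ~ b
_ _ : Int
  unify Int ~ Int
  unify Int ~ Int
  unify Bool ~ Int
  FAIL: mismatch Bool ~ Int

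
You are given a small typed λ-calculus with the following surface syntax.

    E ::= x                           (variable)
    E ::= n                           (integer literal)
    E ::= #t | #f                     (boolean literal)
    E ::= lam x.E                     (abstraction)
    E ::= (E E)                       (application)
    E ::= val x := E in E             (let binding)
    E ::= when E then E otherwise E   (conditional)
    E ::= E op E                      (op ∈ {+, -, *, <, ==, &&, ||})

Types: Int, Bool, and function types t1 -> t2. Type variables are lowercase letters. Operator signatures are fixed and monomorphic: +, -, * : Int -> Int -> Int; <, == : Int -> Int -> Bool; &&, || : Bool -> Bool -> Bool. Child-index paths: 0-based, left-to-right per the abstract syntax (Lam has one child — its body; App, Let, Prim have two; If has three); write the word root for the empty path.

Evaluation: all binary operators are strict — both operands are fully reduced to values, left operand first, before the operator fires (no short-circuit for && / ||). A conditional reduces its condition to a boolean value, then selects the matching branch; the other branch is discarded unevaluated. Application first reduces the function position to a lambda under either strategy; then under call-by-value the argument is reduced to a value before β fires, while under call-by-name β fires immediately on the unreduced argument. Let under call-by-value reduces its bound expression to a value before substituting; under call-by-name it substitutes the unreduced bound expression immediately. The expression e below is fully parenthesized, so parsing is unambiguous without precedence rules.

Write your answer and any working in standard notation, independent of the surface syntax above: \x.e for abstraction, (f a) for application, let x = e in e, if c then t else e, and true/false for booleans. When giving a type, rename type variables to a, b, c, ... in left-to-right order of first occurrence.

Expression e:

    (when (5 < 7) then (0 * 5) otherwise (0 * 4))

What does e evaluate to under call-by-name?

Answer: 0

Trace:
step 0: (if (5 < 7) then (0 * 5) else (0 * 4))
step 1: [delta@0] (if true then (0 * 5) else (0 * 4))
step 2: [if@root] (0 * 5)
step 3: [delta@root] 0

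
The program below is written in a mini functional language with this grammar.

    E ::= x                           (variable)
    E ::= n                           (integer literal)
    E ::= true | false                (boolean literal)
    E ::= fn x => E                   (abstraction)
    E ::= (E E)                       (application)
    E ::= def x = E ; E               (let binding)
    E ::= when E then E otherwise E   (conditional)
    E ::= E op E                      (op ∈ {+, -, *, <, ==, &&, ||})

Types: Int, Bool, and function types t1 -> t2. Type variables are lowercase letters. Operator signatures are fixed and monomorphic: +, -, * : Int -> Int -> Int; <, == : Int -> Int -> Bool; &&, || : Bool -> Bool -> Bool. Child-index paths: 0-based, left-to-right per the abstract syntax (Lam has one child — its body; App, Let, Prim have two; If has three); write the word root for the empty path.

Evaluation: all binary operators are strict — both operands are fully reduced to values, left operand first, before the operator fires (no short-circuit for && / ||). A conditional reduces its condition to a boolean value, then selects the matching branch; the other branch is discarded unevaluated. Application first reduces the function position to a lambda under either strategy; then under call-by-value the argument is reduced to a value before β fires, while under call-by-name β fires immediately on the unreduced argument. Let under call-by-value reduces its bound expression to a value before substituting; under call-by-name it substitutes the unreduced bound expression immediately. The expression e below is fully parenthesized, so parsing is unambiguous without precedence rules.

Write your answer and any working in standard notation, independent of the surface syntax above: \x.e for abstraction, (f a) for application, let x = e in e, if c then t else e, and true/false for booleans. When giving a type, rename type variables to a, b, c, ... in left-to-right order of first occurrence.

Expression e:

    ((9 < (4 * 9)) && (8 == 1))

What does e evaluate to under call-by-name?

Derivation:
step 0: ((9 < (4 * 9)) && (8 == 1))
step 1: [delta@0.1] ((9 < 36) && (8 == 1))
step 2: [delta@0] (true && (8 == 1))
step 3: [delta@1] (true && false)
step 4: [delta@root] false

Answer: false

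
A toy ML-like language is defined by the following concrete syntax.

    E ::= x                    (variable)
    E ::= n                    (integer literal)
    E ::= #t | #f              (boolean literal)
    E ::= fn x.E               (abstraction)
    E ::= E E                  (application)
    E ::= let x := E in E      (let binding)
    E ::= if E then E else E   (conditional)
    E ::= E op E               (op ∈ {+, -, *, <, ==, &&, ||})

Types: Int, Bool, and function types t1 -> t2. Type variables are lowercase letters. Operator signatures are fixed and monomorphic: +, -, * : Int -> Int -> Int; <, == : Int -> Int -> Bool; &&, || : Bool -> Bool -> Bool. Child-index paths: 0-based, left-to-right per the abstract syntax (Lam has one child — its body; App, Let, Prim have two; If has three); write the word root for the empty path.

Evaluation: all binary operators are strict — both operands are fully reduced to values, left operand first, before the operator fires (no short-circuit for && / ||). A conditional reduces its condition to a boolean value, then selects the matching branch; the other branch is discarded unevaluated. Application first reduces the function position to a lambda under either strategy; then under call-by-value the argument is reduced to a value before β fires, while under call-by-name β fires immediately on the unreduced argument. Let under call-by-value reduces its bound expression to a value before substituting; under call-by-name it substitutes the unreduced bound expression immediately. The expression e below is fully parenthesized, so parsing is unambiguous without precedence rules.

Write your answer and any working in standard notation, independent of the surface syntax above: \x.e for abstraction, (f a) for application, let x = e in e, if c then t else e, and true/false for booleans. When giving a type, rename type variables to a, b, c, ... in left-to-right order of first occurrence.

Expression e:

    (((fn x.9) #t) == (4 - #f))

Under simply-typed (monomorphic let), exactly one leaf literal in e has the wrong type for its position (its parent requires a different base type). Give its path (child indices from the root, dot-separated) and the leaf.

Answer: 1.1 : false

Working:
\x._ : a -> Int
  unify a -> Int ~ Bool -> b
  unify a ~ Bool
  unify Int ~ b
_ _ : Int
  unify Int ~ Int
  unify Int ~ Int
  unify Bool ~ Int
  FAIL: mismatch Bool ~ Int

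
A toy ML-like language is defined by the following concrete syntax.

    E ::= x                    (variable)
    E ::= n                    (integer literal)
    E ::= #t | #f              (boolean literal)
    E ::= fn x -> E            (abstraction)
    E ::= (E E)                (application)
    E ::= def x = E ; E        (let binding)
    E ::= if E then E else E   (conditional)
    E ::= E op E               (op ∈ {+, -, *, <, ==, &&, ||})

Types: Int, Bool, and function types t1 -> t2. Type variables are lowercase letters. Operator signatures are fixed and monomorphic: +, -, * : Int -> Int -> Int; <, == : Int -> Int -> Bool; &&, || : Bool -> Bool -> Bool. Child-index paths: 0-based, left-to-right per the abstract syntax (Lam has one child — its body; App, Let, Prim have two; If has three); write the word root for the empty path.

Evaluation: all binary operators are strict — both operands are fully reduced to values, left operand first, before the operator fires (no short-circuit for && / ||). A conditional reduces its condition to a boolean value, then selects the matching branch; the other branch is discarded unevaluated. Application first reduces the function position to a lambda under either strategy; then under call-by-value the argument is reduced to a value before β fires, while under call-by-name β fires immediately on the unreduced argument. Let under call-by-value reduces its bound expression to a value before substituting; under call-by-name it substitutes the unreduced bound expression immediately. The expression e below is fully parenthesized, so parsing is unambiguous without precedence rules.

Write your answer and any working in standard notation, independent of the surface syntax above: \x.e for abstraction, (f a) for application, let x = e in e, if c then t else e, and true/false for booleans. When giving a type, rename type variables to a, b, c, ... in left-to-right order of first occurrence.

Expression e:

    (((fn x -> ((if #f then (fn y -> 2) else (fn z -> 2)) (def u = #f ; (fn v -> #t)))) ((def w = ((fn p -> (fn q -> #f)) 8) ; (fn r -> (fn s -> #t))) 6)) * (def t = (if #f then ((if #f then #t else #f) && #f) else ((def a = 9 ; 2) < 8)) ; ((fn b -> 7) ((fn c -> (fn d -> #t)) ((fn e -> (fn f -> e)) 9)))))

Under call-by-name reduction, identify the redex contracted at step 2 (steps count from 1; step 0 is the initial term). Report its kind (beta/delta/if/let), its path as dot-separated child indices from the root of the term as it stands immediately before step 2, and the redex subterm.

Working:
step 0: (((\x.((if false then (\y.2) else (\z.2)) (let u = false in (\v.true)))) ((let w = ((\p.(\q.false)) 8) in (\r.(\s.true))) 6)) * (let t = (if false then ((if false then true else false) && false) else ((let a = 9 in 2) < 8)) in ((\b.7) ((\c.(\d.true)) ((\e.(\f.e)) 9)))))
step 1: [beta@0] (((if false then (\y.2) else (\z.2)) (let u = false in (\v.true))) * (let t = (if false then ((if false then true else false) && false) else ((let a = 9 in 2) < 8)) in ((\b.7) ((\c.(\d.true)) ((\e.(\f.e)) 9)))))
step 2: [if@0.0] (((\z.2) (let u = false in (\v.true))) * (let t = (if false then ((if false then true else false) && false) else ((let a = 9 in 2) < 8)) in ((\b.7) ((\c.(\d.true)) ((\e.(\f.e)) 9)))))

Answer: if at 0.0 : (if false then (\y.2) else (\z.2))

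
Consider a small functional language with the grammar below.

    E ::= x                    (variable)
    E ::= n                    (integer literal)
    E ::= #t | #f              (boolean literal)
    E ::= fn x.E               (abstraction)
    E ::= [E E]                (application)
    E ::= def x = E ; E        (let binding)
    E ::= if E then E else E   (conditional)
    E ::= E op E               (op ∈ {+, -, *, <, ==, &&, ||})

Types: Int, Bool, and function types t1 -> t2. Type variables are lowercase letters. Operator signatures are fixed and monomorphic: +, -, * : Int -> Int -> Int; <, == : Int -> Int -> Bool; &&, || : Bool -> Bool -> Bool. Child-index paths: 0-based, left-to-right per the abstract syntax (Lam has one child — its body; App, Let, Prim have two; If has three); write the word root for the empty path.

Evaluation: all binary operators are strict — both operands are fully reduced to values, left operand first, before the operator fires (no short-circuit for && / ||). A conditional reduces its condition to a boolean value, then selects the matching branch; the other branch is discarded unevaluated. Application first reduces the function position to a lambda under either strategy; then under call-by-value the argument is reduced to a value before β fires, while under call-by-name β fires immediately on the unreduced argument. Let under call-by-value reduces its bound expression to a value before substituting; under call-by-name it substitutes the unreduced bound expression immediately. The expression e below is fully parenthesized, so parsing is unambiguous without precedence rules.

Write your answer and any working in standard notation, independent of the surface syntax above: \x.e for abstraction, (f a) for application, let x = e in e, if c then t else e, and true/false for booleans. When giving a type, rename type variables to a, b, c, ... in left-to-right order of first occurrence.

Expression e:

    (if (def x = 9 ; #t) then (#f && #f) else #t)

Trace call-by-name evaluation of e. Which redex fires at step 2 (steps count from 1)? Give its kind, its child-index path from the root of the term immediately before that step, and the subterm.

Trace:
step 0: (if (let x = 9 in true) then (false && false) else true)
step 1: [let@0] (if true then (false && false) else true)
step 2: [if@root] (false && false)

Answer: if at root : (if true then (false && false) else true)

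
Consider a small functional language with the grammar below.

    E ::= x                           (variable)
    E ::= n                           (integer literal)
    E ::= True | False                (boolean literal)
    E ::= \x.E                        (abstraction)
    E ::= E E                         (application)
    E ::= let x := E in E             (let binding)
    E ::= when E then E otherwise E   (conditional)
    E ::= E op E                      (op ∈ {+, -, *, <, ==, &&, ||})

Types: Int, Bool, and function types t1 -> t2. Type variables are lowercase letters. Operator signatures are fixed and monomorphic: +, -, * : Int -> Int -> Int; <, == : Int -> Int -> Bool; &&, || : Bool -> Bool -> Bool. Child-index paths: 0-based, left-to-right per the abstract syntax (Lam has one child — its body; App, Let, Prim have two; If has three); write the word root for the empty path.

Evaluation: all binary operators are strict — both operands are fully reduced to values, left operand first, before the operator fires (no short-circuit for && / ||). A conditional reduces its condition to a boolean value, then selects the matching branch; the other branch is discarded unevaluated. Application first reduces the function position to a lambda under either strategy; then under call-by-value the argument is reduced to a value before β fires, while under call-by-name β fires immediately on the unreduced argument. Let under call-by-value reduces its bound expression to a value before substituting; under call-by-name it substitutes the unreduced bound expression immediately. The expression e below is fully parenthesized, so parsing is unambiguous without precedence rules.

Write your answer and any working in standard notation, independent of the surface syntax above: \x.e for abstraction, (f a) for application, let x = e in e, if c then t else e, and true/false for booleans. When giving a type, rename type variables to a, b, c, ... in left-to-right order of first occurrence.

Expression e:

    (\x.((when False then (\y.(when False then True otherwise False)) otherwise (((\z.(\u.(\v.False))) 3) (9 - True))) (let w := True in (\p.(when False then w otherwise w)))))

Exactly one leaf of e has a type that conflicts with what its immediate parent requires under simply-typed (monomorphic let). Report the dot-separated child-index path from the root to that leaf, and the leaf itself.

Answer: 0.0.2.1.1 : true

Working:
  unify Bool ~ Bool
  unify Bool ~ Bool
  unify Bool ~ Bool
\y._ : b -> Bool
\v._ : e -> Bool
\u._ : d -> e -> Bool
\z._ : c -> d -> e -> Bool
  unify c -> d -> e -> Bool ~ Int -> f
  unify c ~ Int
  unify d -> e -> Bool ~ f
_ _ : d -> e -> Bool
  unify Int ~ Int
  unify Bool ~ Int
  FAIL: mismatch Bool ~ Int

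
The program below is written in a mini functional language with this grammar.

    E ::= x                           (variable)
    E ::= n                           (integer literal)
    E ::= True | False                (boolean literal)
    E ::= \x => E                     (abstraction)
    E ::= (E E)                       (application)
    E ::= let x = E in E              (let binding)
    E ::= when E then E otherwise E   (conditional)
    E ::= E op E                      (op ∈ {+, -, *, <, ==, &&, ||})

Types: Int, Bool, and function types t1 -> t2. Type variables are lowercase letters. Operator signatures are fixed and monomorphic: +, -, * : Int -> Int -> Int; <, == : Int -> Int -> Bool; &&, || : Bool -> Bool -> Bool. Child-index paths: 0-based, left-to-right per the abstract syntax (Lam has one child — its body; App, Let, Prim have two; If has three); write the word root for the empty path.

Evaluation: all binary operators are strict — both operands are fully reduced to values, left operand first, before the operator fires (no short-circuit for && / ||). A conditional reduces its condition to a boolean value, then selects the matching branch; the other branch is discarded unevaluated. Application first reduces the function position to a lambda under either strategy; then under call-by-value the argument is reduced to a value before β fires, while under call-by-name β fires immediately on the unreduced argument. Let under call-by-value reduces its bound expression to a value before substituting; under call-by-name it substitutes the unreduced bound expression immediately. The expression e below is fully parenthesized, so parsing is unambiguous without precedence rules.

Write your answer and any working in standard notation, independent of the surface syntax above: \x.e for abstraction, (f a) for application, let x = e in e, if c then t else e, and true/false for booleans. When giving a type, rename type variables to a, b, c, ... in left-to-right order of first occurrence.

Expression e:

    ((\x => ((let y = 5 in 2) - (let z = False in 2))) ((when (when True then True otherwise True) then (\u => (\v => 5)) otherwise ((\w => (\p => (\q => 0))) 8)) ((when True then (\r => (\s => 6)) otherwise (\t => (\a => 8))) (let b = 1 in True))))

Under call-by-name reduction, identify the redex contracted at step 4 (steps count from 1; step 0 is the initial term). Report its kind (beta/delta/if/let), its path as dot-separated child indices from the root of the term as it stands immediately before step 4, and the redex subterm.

Answer: delta at root : (2 - 2)

Trace:
step 0: ((\x.((let y = 5 in 2) - (let z = false in 2))) ((if (if true then true else true) then (\u.(\v.5)) else ((\w.(\p.(\q.0))) 8)) ((if true then (\r.(\s.6)) else (\t.(\a.8))) (let b = 1 in true))))
step 1: [beta@root] ((let y = 5 in 2) - (let z = false in 2))
step 2: [let@0] (2 - (let z = false in 2))
step 3: [let@1] (2 - 2)
step 4: [delta@root] 0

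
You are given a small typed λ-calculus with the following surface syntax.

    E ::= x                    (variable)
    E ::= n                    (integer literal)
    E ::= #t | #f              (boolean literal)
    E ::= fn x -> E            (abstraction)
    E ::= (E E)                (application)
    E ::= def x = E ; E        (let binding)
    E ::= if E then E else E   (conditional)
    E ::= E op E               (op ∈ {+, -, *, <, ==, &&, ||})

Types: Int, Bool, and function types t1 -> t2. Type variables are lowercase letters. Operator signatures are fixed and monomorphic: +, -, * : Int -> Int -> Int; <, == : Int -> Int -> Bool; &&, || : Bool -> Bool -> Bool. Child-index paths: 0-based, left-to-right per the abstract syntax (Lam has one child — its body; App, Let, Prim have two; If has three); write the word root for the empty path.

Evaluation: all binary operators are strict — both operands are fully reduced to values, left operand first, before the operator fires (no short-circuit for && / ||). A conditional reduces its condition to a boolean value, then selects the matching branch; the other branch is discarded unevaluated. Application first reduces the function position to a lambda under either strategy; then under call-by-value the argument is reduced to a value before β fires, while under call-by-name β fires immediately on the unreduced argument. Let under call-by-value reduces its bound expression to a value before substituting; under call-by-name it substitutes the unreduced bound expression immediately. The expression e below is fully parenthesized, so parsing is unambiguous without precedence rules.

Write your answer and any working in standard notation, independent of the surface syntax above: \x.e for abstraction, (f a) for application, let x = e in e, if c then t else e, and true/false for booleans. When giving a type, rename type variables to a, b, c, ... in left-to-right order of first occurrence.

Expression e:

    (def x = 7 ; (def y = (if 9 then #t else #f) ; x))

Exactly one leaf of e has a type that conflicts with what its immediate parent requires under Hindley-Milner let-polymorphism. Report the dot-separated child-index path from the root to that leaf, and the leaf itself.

Derivation:
let x : Int
  unify Int ~ Bool
  FAIL: mismatch Int ~ Bool

Answer: 1.0.0 : 9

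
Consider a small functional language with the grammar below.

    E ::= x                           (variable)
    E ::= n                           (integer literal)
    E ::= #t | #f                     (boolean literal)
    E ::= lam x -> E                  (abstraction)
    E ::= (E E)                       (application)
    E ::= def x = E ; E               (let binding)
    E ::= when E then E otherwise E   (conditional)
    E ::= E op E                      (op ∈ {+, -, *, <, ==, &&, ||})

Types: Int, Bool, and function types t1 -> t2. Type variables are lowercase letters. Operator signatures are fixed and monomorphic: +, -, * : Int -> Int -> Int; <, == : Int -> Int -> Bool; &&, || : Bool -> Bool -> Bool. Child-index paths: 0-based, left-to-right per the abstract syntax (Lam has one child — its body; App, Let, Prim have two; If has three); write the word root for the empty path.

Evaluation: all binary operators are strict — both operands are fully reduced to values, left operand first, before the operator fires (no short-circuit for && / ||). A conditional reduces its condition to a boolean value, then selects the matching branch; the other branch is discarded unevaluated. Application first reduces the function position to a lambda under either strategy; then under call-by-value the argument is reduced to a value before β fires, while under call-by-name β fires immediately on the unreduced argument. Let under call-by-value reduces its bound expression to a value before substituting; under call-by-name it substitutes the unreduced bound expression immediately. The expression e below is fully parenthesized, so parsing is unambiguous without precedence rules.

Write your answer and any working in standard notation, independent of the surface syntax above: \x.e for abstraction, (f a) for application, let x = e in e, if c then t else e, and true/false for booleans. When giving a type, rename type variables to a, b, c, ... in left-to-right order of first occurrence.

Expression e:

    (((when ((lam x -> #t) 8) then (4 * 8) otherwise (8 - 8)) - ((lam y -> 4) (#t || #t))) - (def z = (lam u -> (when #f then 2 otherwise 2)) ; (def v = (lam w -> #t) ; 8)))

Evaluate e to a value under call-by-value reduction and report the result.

Answer: 20

Working:
step 0: (((if ((\x.true) 8) then (4 * 8) else (8 - 8)) - ((\y.4) (true || true))) - (let z = (\u.(if false then 2 else 2)) in (let v = (\w.true) in 8)))
step 1: [beta@0.0.0] (((if true then (4 * 8) else (8 - 8)) - ((\y.4) (true || true))) - (let z = (\u.(if false then 2 else 2)) in (let v = (\w.true) in 8)))
step 2: [if@0.0] (((4 * 8) - ((\y.4) (true || true))) - (let z = (\u.(if false then 2 else 2)) in (let v = (\w.true) in 8)))
step 3: [delta@0.0] ((32 - ((\y.4) (true || true))) - (let z = (\u.(if false then 2 else 2)) in (let v = (\w.true) in 8)))
step 4: [delta@0.1.1] ((32 - ((\y.4) true)) - (let z = (\u.(if false then 2 else 2)) in (let v = (\w.true) in 8)))
step 5: [beta@0.1] ((32 - 4) - (let z = (\u.(if false then 2 else 2)) in (let v = (\w.true) in 8)))
step 6: [delta@0] (28 - (let z = (\u.(if false then 2 else 2)) in (let v = (\w.true) in 8)))
step 7: [let@1] (28 - (let v = (\w.true) in 8))
step 8: [let@1] (28 - 8)
step 9: [delta@root] 20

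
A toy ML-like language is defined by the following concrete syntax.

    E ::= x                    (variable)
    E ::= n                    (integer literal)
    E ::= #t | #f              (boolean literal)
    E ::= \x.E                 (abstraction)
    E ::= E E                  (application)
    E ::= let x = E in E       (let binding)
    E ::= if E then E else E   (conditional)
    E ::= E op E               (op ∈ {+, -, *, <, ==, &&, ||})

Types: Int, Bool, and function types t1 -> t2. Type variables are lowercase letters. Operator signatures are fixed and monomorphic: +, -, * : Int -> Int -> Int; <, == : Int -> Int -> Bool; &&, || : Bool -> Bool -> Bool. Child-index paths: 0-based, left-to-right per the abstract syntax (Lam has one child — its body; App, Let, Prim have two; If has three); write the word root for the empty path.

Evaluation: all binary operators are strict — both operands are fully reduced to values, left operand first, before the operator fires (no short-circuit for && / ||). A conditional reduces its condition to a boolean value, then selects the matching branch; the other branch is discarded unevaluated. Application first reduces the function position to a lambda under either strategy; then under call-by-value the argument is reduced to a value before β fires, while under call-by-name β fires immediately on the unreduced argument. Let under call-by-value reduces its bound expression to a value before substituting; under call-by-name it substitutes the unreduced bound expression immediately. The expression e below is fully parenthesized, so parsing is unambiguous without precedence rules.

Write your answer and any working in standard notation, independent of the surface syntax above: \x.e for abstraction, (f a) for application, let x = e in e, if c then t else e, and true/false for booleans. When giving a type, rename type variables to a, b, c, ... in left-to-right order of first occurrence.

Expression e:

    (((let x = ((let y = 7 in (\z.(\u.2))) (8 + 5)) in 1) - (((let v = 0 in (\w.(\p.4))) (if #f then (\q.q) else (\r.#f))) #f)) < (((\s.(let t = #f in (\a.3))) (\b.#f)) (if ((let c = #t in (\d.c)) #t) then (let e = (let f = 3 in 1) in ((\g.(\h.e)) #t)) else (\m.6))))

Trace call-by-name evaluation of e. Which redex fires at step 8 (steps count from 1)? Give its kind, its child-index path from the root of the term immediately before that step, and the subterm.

Derivation:
step 0: (((let x = ((let y = 7 in (\z.(\u.2))) (8 + 5)) in 1) - (((let v = 0 in (\w.(\p.4))) (if false then (\q.q) else (\r.false))) false)) < (((\s.(let t = false in (\a.3))) (\b.false)) (if ((let c = true in (\d.c)) true) then (let e = (let f = 3 in 1) in ((\g.(\h.e)) true)) else (\m.6))))
step 1: [let@0.0] ((1 - (((let v = 0 in (\w.(\p.4))) (if false then (\q.q) else (\r.false))) false)) < (((\s.(let t = false in (\a.3))) (\b.false)) (if ((let c = true in (\d.c)) true) then (let e = (let f = 3 in 1) in ((\g.(\h.e)) true)) else (\m.6))))
step 2: [let@0.1.0.0] ((1 - (((\w.(\p.4)) (if false then (\q.q) else (\r.false))) false)) < (((\s.(let t = false in (\a.3))) (\b.false)) (if ((let c = true in (\d.c)) true) then (let e = (let f = 3 in 1) in ((\g.(\h.e)) true)) else (\m.6))))
step 3: [beta@0.1.0] ((1 - ((\p.4) false)) < (((\s.(let t = false in (\a.3))) (\b.false)) (if ((let c = true in (\d.c)) true) then (let e = (let f = 3 in 1) in ((\g.(\h.e)) true)) else (\m.6))))
step 4: [beta@0.1] ((1 - 4) < (((\s.(let t = false in (\a.3))) (\b.false)) (if ((let c = true in (\d.c)) true) then (let e = (let f = 3 in 1) in ((\g.(\h.e)) true)) else (\m.6))))
step 5: [delta@0] (-3 < (((\s.(let t = false in (\a.3))) (\b.false)) (if ((let c = true in (\d.c)) true) then (let e = (let f = 3 in 1) in ((\g.(\h.e)) true)) else (\m.6))))
step 6: [beta@1.0] (-3 < ((let t = false in (\a.3)) (if ((let c = true in (\d.c)) true) then (let e = (let f = 3 in 1) in ((\g.(\h.e)) true)) else (\m.6))))
step 7: [let@1.0] (-3 < ((\a.3) (if ((let c = true in (\d.c)) true) then (let e = (let f = 3 in 1) in ((\g.(\h.e)) true)) else (\m.6))))
step 8: [beta@1] (-3 < 3)

Answer: beta at 1 : ((\a.3) (if ((let c = true in (\d.c)) true) then (let e = (let f = 3 in 1) in ((\g.(\h.e)) true)) else (\m.6)))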